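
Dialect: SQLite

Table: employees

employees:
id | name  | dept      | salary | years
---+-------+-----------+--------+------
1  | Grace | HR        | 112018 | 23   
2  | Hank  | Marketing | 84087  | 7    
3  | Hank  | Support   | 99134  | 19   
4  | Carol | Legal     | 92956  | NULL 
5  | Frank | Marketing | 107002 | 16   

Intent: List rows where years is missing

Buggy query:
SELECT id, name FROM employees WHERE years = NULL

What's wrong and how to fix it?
Bug: Comparing to NULL with '=' never matches; NULL = NULL is unknown, not true

Fix: Replace '= NULL' with 'IS NULL'

Corrected query:
SELECT id, name FROM employees WHERE years IS NULL

Result:
id | name 
---+------
4  | Carol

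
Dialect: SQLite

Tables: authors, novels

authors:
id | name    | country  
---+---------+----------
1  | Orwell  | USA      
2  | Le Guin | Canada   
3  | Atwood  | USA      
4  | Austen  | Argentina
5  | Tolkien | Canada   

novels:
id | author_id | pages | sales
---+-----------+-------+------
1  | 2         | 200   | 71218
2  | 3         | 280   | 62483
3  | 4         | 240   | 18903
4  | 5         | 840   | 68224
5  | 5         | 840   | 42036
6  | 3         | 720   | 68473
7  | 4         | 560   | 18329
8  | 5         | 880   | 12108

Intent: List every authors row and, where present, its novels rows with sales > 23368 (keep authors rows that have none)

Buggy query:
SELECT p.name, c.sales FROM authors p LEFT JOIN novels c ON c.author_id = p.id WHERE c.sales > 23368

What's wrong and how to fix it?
Bug: Filtering c.sales in WHERE discards the NULL rows produced by LEFT JOIN, turning it into an inner join

Fix: Move the right-table condition into the ON clause so unmatched parents are kept

Corrected query:
SELECT p.name, c.sales FROM authors p LEFT JOIN novels c ON c.author_id = p.id AND c.sales > 23368

Result:
name    | sales
--------+------
Orwell  | NULL 
Le Guin | 71218
Atwood  | 62483
Atwood  | 68473
Austen  | NULL 
Tolkien | 42036
Tolkien | 68224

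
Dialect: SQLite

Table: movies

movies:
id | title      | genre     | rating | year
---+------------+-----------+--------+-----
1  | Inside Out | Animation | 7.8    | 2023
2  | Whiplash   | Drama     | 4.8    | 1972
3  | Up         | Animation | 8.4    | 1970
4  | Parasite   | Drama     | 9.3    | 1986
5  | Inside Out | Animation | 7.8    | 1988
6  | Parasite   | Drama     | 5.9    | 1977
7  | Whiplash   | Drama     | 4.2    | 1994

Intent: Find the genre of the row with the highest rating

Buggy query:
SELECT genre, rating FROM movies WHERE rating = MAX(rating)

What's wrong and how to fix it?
Bug: MAX(rating) is an aggregate and cannot be used directly in WHERE

Fix: Wrap MAX in a scalar subquery so WHERE compares against a single value

Corrected query:
SELECT genre, rating FROM movies WHERE rating = (SELECT MAX(rating) FROM movies)

Result:
genre | rating
------+-------
Drama | 9.3   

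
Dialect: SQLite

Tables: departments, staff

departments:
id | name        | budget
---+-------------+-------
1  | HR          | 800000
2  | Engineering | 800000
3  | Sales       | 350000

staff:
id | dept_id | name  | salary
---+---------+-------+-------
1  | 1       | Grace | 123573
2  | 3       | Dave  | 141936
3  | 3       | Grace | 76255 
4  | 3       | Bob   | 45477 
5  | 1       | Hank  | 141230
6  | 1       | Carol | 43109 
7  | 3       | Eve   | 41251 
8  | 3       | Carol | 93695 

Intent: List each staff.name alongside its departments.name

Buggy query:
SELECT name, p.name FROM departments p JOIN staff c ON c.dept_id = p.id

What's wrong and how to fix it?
Bug: Both tables have a 'name' column; the unqualified reference is ambiguous

Fix: Qualify the column with its table alias (c.name)

Corrected query:
SELECT c.name, p.name FROM departments p JOIN staff c ON c.dept_id = p.id

Result:
name  | name 
------+------
Grace | HR   
Dave  | Sales
Grace | Sales
Bob   | Sales
Hank  | HR   
Carol | HR   
Eve   | Sales
Carol | Sales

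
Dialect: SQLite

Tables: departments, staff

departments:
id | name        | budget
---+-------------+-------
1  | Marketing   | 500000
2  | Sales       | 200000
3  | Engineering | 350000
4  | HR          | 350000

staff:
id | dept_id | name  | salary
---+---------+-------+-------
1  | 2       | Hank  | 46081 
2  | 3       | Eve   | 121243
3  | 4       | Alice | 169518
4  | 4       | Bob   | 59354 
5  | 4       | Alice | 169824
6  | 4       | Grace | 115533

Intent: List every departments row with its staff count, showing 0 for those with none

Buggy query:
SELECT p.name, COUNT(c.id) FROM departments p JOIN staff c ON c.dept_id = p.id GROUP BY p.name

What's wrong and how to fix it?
Bug: INNER JOIN drops departments rows that have no matching staff rows

Fix: Use LEFT JOIN so parents without children still appear (COUNT(c.id) gives 0)

Corrected query:
SELECT p.name, COUNT(c.id) FROM departments p LEFT JOIN staff c ON c.dept_id = p.id GROUP BY p.name

Result:
name        | COUNT(c.id)
------------+------------
Engineering | 1          
HR          | 4          
Marketing   | 0          
Sales       | 1          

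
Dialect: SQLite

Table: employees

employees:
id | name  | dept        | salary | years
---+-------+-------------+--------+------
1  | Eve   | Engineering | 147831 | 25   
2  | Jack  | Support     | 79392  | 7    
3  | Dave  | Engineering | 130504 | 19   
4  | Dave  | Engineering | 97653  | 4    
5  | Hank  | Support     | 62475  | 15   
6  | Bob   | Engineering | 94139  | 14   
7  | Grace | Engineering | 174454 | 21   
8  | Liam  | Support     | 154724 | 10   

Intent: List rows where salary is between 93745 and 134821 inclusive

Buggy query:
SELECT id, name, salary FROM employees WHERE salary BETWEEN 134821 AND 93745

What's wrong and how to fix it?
Bug: The bounds are reversed; BETWEEN a AND b requires a <= b to match anything

Fix: Write BETWEEN 93745 AND 134821

Corrected query:
SELECT id, name, salary FROM employees WHERE salary BETWEEN 93745 AND 134821

Result:
id | name | salary
---+------+-------
3  | Dave | 130504
4  | Dave | 97653 
6  | Bob  | 94139 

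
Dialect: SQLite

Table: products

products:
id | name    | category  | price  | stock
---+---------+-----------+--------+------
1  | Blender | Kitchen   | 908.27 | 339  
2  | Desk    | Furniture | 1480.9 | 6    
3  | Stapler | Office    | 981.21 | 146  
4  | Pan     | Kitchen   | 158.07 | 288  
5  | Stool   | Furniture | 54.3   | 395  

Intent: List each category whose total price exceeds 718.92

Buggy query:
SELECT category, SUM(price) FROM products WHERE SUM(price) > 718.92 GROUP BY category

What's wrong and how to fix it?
Bug: SUM(price) is an aggregate, but WHERE filters rows before aggregation

Fix: Use HAVING (which filters groups after aggregation) instead of WHERE

Corrected query:
SELECT category, SUM(price) FROM products GROUP BY category HAVING SUM(price) > 718.92

Result:
category  | SUM(price)
----------+-----------
Furniture | 1535.2    
Kitchen   | 1066.34   
Office    | 981.21    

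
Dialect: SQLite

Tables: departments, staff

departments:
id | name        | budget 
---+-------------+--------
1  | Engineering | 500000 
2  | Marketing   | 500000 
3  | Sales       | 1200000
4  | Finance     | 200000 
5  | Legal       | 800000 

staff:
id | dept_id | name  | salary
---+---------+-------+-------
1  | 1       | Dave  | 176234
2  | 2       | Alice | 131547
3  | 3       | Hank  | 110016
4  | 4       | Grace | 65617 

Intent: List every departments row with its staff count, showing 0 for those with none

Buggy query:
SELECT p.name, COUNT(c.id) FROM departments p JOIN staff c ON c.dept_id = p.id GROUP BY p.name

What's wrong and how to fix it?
Bug: INNER JOIN drops departments rows that have no matching staff rows

Fix: Use LEFT JOIN so parents without children still appear (COUNT(c.id) gives 0)

Corrected query:
SELECT p.name, COUNT(c.id) FROM departments p LEFT JOIN staff c ON c.dept_id = p.id GROUP BY p.name

Result:
name        | COUNT(c.id)
------------+------------
Engineering | 1          
Finance     | 1          
Legal       | 0          
Marketing   | 1          
Sales       | 1          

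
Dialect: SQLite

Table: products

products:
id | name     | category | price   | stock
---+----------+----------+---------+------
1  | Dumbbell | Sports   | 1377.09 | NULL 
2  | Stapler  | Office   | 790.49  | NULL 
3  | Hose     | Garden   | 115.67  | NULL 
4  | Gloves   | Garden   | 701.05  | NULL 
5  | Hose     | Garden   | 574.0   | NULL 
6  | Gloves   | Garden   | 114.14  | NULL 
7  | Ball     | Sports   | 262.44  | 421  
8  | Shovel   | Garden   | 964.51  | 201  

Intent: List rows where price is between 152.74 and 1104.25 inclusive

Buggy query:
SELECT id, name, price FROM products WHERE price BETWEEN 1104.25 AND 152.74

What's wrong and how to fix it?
Bug: The bounds are reversed; BETWEEN a AND b requires a <= b to match anything

Fix: Write BETWEEN 152.74 AND 1104.25

Corrected query:
SELECT id, name, price FROM products WHERE price BETWEEN 152.74 AND 1104.25

Result:
id | name    | price 
---+---------+-------
2  | Stapler | 790.49
4  | Gloves  | 701.05
5  | Hose    | 574   
7  | Ball    | 262.44
8  | Shovel  | 964.51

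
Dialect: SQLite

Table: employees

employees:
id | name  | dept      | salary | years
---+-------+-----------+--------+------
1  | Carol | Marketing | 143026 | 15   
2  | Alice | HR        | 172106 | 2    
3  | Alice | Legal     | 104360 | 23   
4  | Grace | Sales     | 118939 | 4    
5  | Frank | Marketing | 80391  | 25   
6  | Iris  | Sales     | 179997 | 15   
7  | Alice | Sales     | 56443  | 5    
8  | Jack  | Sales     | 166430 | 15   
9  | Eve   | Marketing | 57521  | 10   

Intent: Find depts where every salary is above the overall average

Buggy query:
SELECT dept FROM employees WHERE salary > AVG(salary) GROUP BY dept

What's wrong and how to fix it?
Bug: WHERE evaluates per row before aggregation, so AVG() is unavailable

Fix: Compute the overall average in a scalar subquery and compare each group's MIN against it in HAVING

Corrected query:
SELECT dept FROM employees GROUP BY dept HAVING MIN(salary) > (SELECT AVG(salary) FROM employees)

Result:
dept
----
HR  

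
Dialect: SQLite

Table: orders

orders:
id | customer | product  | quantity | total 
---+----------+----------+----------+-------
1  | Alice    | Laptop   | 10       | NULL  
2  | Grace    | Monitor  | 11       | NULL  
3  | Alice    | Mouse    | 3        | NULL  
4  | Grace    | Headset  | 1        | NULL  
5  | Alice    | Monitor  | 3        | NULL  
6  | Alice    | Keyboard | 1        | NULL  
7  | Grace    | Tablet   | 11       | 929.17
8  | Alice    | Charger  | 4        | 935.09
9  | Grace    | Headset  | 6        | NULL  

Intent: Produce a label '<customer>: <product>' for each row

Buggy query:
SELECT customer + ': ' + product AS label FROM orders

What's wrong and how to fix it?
Bug: '+' is numeric addition; on text columns SQLite converts them to 0 instead of concatenating

Fix: Use the || operator for string concatenation

Corrected query:
SELECT customer || ': ' || product AS label FROM orders

Result:
label          
---------------
Alice: Laptop  
Grace: Monitor 
Alice: Mouse   
Grace: Headset 
Alice: Monitor 
Alice: Keyboard
Grace: Tablet  
Alice: Charger 
Grace: Headset 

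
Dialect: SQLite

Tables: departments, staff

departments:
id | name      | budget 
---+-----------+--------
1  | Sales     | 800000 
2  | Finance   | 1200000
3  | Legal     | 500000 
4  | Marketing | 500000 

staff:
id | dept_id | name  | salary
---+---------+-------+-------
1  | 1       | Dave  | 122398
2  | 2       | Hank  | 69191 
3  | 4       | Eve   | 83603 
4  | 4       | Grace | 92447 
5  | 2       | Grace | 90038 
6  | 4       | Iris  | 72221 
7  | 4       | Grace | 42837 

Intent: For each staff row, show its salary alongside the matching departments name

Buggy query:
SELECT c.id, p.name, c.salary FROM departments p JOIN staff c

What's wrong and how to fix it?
Bug: JOIN with no ON clause produces a cartesian product; every staff row pairs with every departments row

Fix: Add ON c.dept_id = p.id to the JOIN

Corrected query:
SELECT c.id, p.name, c.salary FROM departments p JOIN staff c ON c.dept_id = p.id

Result:
id | name      | salary
---+-----------+-------
1  | Sales     | 122398
2  | Finance   | 69191 
3  | Marketing | 83603 
4  | Marketing | 92447 
5  | Finance   | 90038 
6  | Marketing | 72221 
7  | Marketing | 42837 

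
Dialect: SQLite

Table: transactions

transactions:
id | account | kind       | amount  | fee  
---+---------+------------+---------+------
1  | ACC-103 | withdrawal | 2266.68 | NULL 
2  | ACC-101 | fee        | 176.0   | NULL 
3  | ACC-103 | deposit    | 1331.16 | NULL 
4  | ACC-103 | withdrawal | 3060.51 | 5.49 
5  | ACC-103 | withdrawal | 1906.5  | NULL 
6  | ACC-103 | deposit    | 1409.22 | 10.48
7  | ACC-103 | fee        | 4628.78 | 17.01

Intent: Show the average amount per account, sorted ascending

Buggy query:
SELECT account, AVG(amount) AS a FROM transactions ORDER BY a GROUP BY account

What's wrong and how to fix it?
Bug: GROUP BY must precede ORDER BY

Fix: Move ORDER BY to the end, after GROUP BY

Corrected query:
SELECT account, AVG(amount) AS a FROM transactions GROUP BY account ORDER BY a

Result:
account | a          
--------+------------
ACC-101 | 176        
ACC-103 | 2433.808333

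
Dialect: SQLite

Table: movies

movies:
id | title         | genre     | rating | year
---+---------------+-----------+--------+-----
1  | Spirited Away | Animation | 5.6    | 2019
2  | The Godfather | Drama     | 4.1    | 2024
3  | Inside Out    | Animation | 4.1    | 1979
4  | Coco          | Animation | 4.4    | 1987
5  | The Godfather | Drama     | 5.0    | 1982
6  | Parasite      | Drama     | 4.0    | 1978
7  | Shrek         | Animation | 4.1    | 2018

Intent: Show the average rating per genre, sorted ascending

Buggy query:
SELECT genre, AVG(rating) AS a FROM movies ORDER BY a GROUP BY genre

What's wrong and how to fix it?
Bug: ORDER BY appears before GROUP BY; SQL clause order requires GROUP BY first

Fix: Move ORDER BY to the end, after GROUP BY

Corrected query:
SELECT genre, AVG(rating) AS a FROM movies GROUP BY genre ORDER BY a

Result:
genre     | a       
----------+---------
Drama     | 4.366667
Animation | 4.55    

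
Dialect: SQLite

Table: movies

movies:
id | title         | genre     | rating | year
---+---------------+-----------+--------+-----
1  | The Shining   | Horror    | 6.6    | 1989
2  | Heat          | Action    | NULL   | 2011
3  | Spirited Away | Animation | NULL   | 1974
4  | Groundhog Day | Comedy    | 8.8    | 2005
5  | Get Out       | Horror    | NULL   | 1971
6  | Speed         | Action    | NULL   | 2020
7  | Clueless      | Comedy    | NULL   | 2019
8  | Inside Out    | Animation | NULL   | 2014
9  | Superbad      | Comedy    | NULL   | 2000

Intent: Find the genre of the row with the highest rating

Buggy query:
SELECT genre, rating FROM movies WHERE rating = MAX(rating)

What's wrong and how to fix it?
Bug: WHERE is evaluated per row; an aggregate over the whole table isn't defined there

Fix: Wrap MAX in a scalar subquery so WHERE compares against a single value

Corrected query:
SELECT genre, rating FROM movies WHERE rating = (SELECT MAX(rating) FROM movies)

Result:
genre  | rating
-------+-------
Comedy | 8.8   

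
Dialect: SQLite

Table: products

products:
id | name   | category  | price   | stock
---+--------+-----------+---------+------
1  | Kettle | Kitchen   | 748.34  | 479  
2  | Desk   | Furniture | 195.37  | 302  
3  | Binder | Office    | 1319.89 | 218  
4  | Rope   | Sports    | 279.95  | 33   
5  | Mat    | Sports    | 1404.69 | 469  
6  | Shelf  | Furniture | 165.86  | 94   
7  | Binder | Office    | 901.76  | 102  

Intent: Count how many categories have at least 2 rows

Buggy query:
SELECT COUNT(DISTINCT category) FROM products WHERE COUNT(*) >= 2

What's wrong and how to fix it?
Bug: COUNT(*) cannot appear in WHERE; the per-group count doesn't exist yet

Fix: Use a subquery that GROUPs and filters with HAVING, then count its rows

Corrected query:
SELECT COUNT(*) FROM (SELECT category FROM products GROUP BY category HAVING COUNT(*) >= 2)

Result:
COUNT(*)
--------
3       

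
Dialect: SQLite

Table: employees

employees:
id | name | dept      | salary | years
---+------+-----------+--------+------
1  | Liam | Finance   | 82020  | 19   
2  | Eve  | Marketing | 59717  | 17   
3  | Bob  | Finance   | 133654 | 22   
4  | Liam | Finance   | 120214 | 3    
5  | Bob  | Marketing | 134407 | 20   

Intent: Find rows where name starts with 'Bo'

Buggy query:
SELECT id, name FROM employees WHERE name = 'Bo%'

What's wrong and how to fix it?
Bug: Wildcards only work with LIKE; '=' treats '%' as a literal character

Fix: Use LIKE for wildcard pattern matching

Corrected query:
SELECT id, name FROM employees WHERE name LIKE 'Bo%'

Result:
id | name
---+-----
3  | Bob 
5  | Bob 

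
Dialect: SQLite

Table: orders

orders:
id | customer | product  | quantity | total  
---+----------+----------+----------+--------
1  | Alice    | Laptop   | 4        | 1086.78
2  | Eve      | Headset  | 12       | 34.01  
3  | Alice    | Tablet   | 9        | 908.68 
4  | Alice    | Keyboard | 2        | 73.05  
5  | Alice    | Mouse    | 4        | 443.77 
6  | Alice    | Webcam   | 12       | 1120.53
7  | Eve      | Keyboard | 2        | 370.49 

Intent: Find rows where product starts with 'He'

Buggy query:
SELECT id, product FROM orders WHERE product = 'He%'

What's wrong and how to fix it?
Bug: '=' compares the literal string including the % character; pattern matching needs LIKE

Fix: Use LIKE for wildcard pattern matching

Corrected query:
SELECT id, product FROM orders WHERE product LIKE 'He%'

Result:
id | product
---+--------
2  | Headset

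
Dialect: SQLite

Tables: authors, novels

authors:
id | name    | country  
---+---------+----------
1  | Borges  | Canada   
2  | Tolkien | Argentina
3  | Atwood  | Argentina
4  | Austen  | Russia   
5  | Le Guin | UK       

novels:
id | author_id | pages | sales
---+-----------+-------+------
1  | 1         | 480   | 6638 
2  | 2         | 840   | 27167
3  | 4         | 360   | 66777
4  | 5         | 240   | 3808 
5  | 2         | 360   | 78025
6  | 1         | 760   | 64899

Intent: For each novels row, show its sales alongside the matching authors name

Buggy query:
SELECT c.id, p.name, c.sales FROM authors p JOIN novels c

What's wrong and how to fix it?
Bug: JOIN with no ON clause produces a cartesian product; every novels row pairs with every authors row

Fix: Add ON c.author_id = p.id to the JOIN

Corrected query:
SELECT c.id, p.name, c.sales FROM authors p JOIN novels c ON c.author_id = p.id

Result:
id | name    | sales
---+---------+------
1  | Borges  | 6638 
2  | Tolkien | 27167
3  | Austen  | 66777
4  | Le Guin | 3808 
5  | Tolkien | 78025
6  | Borges  | 64899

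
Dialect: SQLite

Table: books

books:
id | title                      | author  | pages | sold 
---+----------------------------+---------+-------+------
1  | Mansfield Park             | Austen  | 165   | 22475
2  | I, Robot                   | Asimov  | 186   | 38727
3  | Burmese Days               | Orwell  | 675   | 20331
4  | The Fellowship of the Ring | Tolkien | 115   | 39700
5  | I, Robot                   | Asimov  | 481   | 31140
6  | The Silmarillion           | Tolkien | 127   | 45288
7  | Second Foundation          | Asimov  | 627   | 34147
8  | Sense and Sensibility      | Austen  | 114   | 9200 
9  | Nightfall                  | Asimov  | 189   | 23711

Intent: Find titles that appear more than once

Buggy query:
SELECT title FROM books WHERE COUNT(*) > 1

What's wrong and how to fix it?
Bug: COUNT(*) is an aggregate and cannot be used in WHERE

Fix: GROUP BY title, then filter groups with HAVING COUNT(*) > 1

Corrected query:
SELECT title FROM books GROUP BY title HAVING COUNT(*) > 1

Result:
title   
--------
I, Robot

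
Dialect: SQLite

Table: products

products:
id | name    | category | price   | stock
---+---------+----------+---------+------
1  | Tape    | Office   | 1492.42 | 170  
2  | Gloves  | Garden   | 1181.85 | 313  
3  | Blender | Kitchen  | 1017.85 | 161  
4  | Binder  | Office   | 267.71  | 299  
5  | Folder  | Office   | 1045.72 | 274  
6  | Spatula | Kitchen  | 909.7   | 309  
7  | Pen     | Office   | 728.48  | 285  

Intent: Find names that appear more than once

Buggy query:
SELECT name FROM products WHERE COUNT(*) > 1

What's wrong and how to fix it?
Bug: WHERE can't reference COUNT(*); aggregates are computed after WHERE

Fix: Group first, then use HAVING for the count condition

Corrected query:
SELECT name FROM products GROUP BY name HAVING COUNT(*) > 1

Result:
(no rows)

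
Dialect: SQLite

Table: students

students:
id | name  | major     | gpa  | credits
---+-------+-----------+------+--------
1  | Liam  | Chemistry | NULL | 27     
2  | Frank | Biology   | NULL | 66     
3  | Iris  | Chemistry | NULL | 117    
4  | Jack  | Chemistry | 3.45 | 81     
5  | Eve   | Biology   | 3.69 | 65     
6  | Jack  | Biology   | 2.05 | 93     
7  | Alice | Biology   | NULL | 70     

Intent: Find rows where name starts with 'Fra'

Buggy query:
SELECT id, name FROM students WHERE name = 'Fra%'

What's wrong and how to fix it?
Bug: '=' compares the literal string including the % character; pattern matching needs LIKE

Fix: Use LIKE for wildcard pattern matching

Corrected query:
SELECT id, name FROM students WHERE name LIKE 'Fra%'

Result:
id | name 
---+------
2  | Frank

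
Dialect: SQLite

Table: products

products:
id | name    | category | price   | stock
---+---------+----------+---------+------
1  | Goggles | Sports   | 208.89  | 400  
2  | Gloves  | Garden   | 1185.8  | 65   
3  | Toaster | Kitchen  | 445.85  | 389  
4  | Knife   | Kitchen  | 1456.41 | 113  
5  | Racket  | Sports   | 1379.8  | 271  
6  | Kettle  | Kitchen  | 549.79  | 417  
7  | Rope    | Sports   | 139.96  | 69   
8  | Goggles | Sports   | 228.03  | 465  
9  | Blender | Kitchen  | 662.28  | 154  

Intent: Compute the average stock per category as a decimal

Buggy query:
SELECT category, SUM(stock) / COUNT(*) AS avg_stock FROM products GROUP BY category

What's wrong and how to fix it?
Bug: SUM(stock) and COUNT(*) are both integers; the division truncates the fractional part

Fix: Cast one side to REAL so the division keeps the fractional part

Corrected query:
SELECT category, SUM(stock) * 1.0 / COUNT(*) AS avg_stock FROM products GROUP BY category

Result:
category | avg_stock
---------+----------
Garden   | 65       
Kitchen  | 268.25   
Sports   | 301.25   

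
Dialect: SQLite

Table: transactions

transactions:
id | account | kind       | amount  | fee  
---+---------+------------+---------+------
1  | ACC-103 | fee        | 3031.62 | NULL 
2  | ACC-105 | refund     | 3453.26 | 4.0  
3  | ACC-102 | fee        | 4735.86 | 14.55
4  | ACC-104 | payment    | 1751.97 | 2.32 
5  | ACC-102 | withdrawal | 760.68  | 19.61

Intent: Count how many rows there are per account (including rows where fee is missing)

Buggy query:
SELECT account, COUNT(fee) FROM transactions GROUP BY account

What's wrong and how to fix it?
Bug: COUNT(column) counts non-NULL values only; rows with NULL fee aren't counted

Fix: Replace COUNT(fee) with COUNT(*)

Corrected query:
SELECT account, COUNT(*) FROM transactions GROUP BY account

Result:
account | COUNT(*)
--------+---------
ACC-102 | 2       
ACC-103 | 1       
ACC-104 | 1       
ACC-105 | 1       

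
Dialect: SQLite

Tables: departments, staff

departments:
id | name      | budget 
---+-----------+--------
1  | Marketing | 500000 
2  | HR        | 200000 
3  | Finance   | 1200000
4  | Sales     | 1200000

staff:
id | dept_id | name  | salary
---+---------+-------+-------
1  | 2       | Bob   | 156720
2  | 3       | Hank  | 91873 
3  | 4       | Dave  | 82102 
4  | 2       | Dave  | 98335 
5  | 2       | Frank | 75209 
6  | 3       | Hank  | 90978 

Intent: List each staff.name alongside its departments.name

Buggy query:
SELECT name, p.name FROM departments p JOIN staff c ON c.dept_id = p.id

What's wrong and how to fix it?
Bug: 'name' exists in both joined tables, so the database can't tell which one is meant

Fix: Qualify the column with its table alias (c.name)

Corrected query:
SELECT c.name, p.name FROM departments p JOIN staff c ON c.dept_id = p.id

Result:
name  | name   
------+--------
Bob   | HR     
Hank  | Finance
Dave  | Sales  
Dave  | HR     
Frank | HR     
Hank  | Finance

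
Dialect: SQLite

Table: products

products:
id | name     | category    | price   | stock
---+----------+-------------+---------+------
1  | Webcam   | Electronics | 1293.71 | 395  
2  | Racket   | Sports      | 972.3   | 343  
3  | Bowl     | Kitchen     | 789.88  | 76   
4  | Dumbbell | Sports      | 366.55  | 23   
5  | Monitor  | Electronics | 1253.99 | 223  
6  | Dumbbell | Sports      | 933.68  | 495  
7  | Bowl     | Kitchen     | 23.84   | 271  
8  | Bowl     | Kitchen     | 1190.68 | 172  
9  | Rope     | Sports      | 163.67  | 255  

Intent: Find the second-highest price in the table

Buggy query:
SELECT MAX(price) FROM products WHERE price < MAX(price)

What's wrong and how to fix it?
Bug: The inner MAX is an aggregate inside WHERE, which is not allowed

Fix: Put the inner MAX in a scalar subquery

Corrected query:
SELECT MAX(price) FROM products WHERE price < (SELECT MAX(price) FROM products)

Result:
MAX(price)
----------
1253.99   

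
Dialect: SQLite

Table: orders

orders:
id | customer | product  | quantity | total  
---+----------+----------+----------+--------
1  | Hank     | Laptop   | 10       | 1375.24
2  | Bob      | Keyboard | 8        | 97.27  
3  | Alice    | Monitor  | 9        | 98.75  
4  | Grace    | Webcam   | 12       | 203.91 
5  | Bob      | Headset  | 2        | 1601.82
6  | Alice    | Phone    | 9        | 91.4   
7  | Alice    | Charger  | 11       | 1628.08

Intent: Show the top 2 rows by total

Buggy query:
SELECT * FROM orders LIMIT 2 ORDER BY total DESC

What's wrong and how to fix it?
Bug: LIMIT must come after ORDER BY

Fix: Swap the clauses: ORDER BY first, then LIMIT

Corrected query:
SELECT * FROM orders ORDER BY total DESC LIMIT 2

Result:
id | customer | product | quantity | total  
---+----------+---------+----------+--------
7  | Alice    | Charger | 11       | 1628.08
5  | Bob      | Headset | 2        | 1601.82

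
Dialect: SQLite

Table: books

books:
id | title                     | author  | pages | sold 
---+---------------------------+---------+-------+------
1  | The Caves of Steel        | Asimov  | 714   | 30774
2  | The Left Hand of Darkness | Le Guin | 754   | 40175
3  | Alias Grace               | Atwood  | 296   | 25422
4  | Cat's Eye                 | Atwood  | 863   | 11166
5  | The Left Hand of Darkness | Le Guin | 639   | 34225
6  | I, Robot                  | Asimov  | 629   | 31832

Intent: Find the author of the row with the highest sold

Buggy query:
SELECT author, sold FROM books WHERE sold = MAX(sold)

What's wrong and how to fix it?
Bug: WHERE is evaluated per row; an aggregate over the whole table isn't defined there

Fix: Wrap MAX in a scalar subquery so WHERE compares against a single value

Corrected query:
SELECT author, sold FROM books WHERE sold = (SELECT MAX(sold) FROM books)

Result:
author  | sold 
--------+------
Le Guin | 40175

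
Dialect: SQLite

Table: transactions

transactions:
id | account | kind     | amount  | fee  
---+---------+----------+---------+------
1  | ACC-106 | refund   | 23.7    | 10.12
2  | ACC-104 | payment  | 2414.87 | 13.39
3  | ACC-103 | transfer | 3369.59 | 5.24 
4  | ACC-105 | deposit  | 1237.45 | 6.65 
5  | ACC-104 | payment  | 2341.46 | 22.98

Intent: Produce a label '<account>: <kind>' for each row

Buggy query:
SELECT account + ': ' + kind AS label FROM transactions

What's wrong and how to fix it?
Bug: '+' is numeric addition; on text columns SQLite converts them to 0 instead of concatenating

Fix: Use the || operator for string concatenation

Corrected query:
SELECT account || ': ' || kind AS label FROM transactions

Result:
label            
-----------------
ACC-106: refund  
ACC-104: payment 
ACC-103: transfer
ACC-105: deposit 
ACC-104: payment 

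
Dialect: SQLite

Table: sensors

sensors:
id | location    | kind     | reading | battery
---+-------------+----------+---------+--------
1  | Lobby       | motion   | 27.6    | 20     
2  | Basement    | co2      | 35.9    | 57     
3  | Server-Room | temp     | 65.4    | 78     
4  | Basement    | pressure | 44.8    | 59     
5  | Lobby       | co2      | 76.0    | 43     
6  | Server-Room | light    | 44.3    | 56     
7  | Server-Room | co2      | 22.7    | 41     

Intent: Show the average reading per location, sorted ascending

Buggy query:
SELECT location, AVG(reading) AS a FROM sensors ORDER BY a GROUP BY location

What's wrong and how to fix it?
Bug: ORDER BY appears before GROUP BY; SQL clause order requires GROUP BY first

Fix: Move ORDER BY to the end, after GROUP BY

Corrected query:
SELECT location, AVG(reading) AS a FROM sensors GROUP BY location ORDER BY a

Result:
location    | a        
------------+----------
Basement    | 40.35    
Server-Room | 44.133333
Lobby       | 51.8     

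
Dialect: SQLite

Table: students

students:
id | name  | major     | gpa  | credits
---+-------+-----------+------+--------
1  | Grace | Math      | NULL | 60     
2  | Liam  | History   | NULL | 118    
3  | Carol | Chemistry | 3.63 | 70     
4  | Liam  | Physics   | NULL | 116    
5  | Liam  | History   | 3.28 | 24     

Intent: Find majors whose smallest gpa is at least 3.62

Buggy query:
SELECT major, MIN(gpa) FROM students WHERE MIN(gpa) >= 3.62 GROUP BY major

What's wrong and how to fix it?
Bug: Aggregates like MIN are computed per group after WHERE runs

Fix: Replace WHERE with HAVING after the GROUP BY

Corrected query:
SELECT major, MIN(gpa) FROM students GROUP BY major HAVING MIN(gpa) >= 3.62

Result:
major     | MIN(gpa)
----------+---------
Chemistry | 3.63    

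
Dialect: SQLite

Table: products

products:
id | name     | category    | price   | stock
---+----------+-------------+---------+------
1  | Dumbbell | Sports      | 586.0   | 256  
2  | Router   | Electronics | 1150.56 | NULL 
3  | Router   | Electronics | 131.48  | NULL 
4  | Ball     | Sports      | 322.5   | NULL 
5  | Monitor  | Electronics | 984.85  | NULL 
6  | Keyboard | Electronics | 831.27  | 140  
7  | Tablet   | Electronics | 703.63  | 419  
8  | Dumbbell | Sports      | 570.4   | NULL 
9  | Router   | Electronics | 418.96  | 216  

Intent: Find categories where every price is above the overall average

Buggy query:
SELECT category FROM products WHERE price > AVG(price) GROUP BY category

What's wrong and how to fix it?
Bug: AVG() is an aggregate; it can't sit directly in WHERE

Fix: Use a subquery for AVG and a HAVING MIN(...) filter so the condition holds for every row in the group

Corrected query:
SELECT category FROM products GROUP BY category HAVING MIN(price) > (SELECT AVG(price) FROM products)

Result:
(no rows)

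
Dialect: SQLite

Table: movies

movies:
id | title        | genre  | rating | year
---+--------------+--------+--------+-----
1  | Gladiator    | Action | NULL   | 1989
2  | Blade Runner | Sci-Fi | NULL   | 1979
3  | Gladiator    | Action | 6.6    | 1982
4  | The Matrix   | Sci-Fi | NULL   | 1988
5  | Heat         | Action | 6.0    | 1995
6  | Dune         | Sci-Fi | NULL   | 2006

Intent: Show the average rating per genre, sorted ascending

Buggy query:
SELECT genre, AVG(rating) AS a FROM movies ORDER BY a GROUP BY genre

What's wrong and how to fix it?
Bug: GROUP BY must precede ORDER BY

Fix: Move ORDER BY to the end, after GROUP BY

Corrected query:
SELECT genre, AVG(rating) AS a FROM movies GROUP BY genre ORDER BY a

Result:
genre  | a   
-------+-----
Sci-Fi | NULL
Action | 6.3 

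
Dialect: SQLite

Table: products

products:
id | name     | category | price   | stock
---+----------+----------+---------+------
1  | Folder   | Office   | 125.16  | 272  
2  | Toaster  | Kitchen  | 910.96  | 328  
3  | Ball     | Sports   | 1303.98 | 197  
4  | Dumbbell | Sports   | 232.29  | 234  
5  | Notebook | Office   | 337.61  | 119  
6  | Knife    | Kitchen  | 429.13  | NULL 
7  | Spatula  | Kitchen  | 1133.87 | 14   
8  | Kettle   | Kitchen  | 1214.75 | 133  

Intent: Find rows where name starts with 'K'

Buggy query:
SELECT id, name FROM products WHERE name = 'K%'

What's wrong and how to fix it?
Bug: Wildcards only work with LIKE; '=' treats '%' as a literal character

Fix: Use LIKE for wildcard pattern matching

Corrected query:
SELECT id, name FROM products WHERE name LIKE 'K%'

Result:
id | name  
---+-------
6  | Knife 
8  | Kettle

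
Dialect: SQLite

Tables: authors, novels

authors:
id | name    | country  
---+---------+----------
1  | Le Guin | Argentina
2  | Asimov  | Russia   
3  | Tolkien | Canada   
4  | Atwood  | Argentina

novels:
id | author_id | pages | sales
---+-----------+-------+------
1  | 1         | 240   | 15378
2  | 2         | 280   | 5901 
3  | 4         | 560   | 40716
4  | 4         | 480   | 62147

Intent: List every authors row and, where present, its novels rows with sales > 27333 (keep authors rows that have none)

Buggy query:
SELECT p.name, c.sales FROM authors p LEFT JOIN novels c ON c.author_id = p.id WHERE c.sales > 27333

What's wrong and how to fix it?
Bug: A WHERE condition on the right-hand table after LEFT JOIN drops unmatched parents

Fix: Move the right-table condition into the ON clause so unmatched parents are kept

Corrected query:
SELECT p.name, c.sales FROM authors p LEFT JOIN novels c ON c.author_id = p.id AND c.sales > 27333

Result:
name    | sales
--------+------
Le Guin | NULL 
Asimov  | NULL 
Tolkien | NULL 
Atwood  | 40716
Atwood  | 62147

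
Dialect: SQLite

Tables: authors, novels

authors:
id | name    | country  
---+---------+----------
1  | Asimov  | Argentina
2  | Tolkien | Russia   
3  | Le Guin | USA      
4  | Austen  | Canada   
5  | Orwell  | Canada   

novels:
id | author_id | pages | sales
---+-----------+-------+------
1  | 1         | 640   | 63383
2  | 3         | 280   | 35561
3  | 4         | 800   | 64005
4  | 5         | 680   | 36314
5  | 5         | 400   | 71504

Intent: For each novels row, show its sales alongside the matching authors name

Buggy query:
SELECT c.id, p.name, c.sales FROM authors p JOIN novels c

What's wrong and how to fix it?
Bug: Missing join condition: each novels row is matched to all authors rows instead of just its own

Fix: Specify the join condition linking the foreign key to the parent id

Corrected query:
SELECT c.id, p.name, c.sales FROM authors p JOIN novels c ON c.author_id = p.id

Result:
id | name    | sales
---+---------+------
1  | Asimov  | 63383
2  | Le Guin | 35561
3  | Austen  | 64005
4  | Orwell  | 36314
5  | Orwell  | 71504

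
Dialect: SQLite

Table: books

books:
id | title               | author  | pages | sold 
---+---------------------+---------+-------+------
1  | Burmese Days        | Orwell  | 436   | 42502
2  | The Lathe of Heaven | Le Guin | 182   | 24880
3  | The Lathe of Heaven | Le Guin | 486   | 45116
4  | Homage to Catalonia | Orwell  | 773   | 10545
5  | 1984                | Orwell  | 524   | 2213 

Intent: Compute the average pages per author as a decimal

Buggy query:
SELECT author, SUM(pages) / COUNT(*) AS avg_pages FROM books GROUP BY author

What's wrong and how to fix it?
Bug: SUM(pages) and COUNT(*) are both integers; the division truncates the fractional part

Fix: Cast one side to REAL so the division keeps the fractional part

Corrected query:
SELECT author, SUM(pages) * 1.0 / COUNT(*) AS avg_pages FROM books GROUP BY author

Result:
author  | avg_pages 
--------+-----------
Le Guin | 334       
Orwell  | 577.666667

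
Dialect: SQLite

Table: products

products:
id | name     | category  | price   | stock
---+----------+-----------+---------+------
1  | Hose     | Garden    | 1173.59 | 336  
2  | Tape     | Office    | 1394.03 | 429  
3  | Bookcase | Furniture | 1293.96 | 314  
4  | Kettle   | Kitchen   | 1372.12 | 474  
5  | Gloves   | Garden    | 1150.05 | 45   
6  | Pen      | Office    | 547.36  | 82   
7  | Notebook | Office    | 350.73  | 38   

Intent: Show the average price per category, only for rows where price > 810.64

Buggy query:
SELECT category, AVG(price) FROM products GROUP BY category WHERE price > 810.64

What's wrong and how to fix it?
Bug: WHERE cannot follow GROUP BY

Fix: Move the WHERE clause before GROUP BY

Corrected query:
SELECT category, AVG(price) FROM products WHERE price > 810.64 GROUP BY category

Result:
category  | AVG(price)
----------+-----------
Furniture | 1293.96   
Garden    | 1161.82   
Kitchen   | 1372.12   
Office    | 1394.03   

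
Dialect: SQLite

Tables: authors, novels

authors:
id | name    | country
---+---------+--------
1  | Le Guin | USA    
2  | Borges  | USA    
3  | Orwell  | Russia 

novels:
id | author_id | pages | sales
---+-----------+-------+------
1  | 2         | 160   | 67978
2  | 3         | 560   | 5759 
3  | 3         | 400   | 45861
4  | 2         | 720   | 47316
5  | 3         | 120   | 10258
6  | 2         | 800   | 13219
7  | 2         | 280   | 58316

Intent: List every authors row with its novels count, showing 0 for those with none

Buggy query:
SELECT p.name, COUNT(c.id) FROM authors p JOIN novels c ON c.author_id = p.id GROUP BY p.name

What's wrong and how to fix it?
Bug: An inner join excludes parents with zero children

Fix: Switch to LEFT JOIN to retain unmatched parent rows

Corrected query:
SELECT p.name, COUNT(c.id) FROM authors p LEFT JOIN novels c ON c.author_id = p.id GROUP BY p.name

Result:
name    | COUNT(c.id)
--------+------------
Borges  | 4          
Le Guin | 0          
Orwell  | 3          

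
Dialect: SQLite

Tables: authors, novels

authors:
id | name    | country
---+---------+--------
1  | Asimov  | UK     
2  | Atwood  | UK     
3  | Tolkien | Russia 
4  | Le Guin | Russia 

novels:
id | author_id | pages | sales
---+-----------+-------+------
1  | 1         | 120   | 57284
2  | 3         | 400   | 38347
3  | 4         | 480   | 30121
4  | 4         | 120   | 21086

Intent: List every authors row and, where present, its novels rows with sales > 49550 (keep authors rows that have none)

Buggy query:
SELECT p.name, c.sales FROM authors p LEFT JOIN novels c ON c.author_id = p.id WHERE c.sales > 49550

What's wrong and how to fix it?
Bug: A WHERE condition on the right-hand table after LEFT JOIN drops unmatched parents

Fix: Put 'c.sales > 49550' in the JOIN's ON clause instead of WHERE

Corrected query:
SELECT p.name, c.sales FROM authors p LEFT JOIN novels c ON c.author_id = p.id AND c.sales > 49550

Result:
name    | sales
--------+------
Asimov  | 57284
Atwood  | NULL 
Tolkien | NULL 
Le Guin | NULL 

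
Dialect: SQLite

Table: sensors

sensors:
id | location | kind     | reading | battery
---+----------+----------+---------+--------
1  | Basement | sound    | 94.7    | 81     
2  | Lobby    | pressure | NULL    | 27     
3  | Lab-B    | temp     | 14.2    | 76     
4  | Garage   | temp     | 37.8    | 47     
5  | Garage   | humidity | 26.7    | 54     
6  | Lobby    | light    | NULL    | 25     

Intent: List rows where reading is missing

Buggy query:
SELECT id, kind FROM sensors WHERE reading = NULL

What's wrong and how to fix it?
Bug: Comparing to NULL with '=' never matches; NULL = NULL is unknown, not true

Fix: Replace '= NULL' with 'IS NULL'

Corrected query:
SELECT id, kind FROM sensors WHERE reading IS NULL

Result:
id | kind    
---+---------
2  | pressure
6  | light   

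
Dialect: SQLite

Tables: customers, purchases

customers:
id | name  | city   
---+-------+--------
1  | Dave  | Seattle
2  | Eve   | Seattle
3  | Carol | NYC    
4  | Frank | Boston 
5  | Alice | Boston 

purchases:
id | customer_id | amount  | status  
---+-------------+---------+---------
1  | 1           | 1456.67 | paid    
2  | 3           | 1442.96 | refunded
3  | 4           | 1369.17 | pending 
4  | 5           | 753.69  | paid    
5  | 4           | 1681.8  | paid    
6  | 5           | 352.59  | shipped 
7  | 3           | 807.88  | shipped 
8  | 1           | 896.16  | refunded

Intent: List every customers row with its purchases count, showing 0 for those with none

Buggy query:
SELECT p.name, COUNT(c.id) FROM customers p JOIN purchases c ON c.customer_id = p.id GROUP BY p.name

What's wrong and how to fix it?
Bug: INNER JOIN drops customers rows that have no matching purchases rows

Fix: Use LEFT JOIN so parents without children still appear (COUNT(c.id) gives 0)

Corrected query:
SELECT p.name, COUNT(c.id) FROM customers p LEFT JOIN purchases c ON c.customer_id = p.id GROUP BY p.name

Result:
name  | COUNT(c.id)
------+------------
Alice | 2          
Carol | 2          
Dave  | 2          
Eve   | 0          
Frank | 2          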